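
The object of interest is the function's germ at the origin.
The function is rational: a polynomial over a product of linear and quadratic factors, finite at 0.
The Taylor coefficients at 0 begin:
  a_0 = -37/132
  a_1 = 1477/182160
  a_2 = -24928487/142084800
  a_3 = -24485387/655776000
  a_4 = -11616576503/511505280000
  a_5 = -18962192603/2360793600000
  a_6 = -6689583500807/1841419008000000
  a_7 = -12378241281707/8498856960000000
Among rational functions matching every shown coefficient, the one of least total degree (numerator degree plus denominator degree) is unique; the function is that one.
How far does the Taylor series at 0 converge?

The radius of convergence is 12/5.

No rational of total degree below 4 reproduces all 8 coefficients; solving the [2/2] Pade equations on them gives f(k) = (24*k**2/13 - 19*k/23 + 37/11)/((k - 12/5)*(k + 5)), whose expansion matches every shown term.
Denominator factor (k - 12/5): pole of order 1 at 12/5, modulus 12/5.
Denominator factor (k + 5): pole of order 1 at -5, modulus 5.
The radius of convergence is the smallest modulus among the singular points: 12/5.


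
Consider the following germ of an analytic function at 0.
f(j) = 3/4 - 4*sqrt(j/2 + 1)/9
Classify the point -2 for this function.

The point is an algebraic (square-root) branch point.

The term (-4/9)*sqrt(1 - j/(-2)) has argument 1 - -2/(-2) = 0 at -2: a square-root (algebraic, two-sheeted) branch point; the remaining terms are analytic or single-valued there.


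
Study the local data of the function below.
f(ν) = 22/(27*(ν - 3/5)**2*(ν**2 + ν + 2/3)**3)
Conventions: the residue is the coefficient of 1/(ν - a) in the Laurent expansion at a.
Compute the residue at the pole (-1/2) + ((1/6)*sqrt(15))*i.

The residue is (85078125/221533456) - ((423844311/1107667280)*sqrt(15))*i.

The factor ν**2 + ν + 2/3 splits as (ν - a)(ν - a') with a = (-1/2) + ((1/6)*sqrt(15))*i, a' = (-1/2) - ((1/6)*sqrt(15))*i. At the order-3 pole a set g(ν) = (ν - a)^3*f(ν) = [22/(27*(ν - 3/5)**2)] / (ν - a')^3.
Order-3 pole: residue = g''(a)/2; g''((-1/2) + ((1/6)*sqrt(15))*i) = (85078125/110766728) - ((423844311/553833640)*sqrt(15))*i, so the residue is (85078125/221533456) - ((423844311/1107667280)*sqrt(15))*i.


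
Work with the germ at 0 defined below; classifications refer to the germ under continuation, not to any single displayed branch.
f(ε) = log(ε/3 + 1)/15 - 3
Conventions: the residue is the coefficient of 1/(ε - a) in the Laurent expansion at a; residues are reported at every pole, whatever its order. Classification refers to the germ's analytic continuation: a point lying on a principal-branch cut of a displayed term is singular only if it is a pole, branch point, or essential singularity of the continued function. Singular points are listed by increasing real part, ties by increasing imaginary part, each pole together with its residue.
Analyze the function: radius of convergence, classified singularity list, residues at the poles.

Branch term (1/15)*log(1 - ε/(-3)): its argument vanishes at ε = -3, a logarithmic branch point, modulus 3.
The radius of convergence is the smallest modulus among the singular points: 3.

Radius of convergence at 0: 3.
At -3: a logarithmic branch point.


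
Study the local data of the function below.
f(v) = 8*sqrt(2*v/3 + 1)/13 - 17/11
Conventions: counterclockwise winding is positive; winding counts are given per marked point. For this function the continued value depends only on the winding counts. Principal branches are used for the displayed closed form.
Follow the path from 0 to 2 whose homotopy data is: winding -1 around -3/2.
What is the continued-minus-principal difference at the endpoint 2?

Continued minus principal equals -(16/39)*sqrt(21).

The rational part is single-valued and drops out of the difference; each branch term changes only by its own monodromy.
(8/13)*sqrt(1 - v/(-3/2)): winding -1 is odd, the square root flips sign, contributing -2*(8/13)*sqrt(1 - (2)/(-3/2)) = -2*(8/13)*sqrt(7/3) = -(16/39)*sqrt(21).
Summing the contributions at v = 2 gives -(16/39)*sqrt(21).


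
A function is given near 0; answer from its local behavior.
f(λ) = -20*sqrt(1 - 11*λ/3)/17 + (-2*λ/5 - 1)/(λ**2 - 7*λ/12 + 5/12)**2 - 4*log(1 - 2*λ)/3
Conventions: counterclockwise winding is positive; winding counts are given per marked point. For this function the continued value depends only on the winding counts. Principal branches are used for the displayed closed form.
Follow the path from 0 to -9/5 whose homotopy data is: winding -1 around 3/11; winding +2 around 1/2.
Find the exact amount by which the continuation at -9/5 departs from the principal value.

Continued minus principal equals ((8/17)*sqrt(190)) - ((16/3)*pi)*i.

The rational part is single-valued and drops out of the difference; each branch term changes only by its own monodromy.
(-20/17)*sqrt(1 - λ/(3/11)): winding -1 is odd, the square root flips sign, contributing -2*(-20/17)*sqrt(1 - (-9/5)/(3/11)) = -2*(-20/17)*sqrt(38/5) = (8/17)*sqrt(190).
(-4/3)*log(1 - λ/(1/2)): each positive loop around 1/2 adds 2*pi*i to the log, so winding +2 contributes (-4/3)*(2)*2*pi*i = -(16/3)*pi*i.
Summing the contributions at λ = -9/5 gives ((8/17)*sqrt(190)) - ((16/3)*pi)*i.


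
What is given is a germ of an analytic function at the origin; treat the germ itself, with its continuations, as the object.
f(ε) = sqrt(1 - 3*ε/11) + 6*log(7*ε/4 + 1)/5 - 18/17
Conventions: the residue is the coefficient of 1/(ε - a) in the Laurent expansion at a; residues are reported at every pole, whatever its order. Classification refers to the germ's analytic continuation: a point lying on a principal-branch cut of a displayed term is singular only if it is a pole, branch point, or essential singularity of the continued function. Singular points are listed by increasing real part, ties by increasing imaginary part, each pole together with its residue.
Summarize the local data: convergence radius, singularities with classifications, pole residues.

Radius of convergence at 0: 4/7.
At -4/7: a logarithmic branch point.
At 11/3: an algebraic (square-root) branch point.

Branch term (6/5)*log(1 - ε/(-4/7)): its argument vanishes at ε = -4/7, a logarithmic branch point, modulus 4/7.
Branch term (1)*sqrt(1 - ε/(11/3)): its argument vanishes at ε = 11/3, a square-root branch point, modulus 11/3.
The radius of convergence is the smallest modulus among the singular points: 4/7.
List the singular points by increasing real part (a conjugate pair: the negative imaginary part first).


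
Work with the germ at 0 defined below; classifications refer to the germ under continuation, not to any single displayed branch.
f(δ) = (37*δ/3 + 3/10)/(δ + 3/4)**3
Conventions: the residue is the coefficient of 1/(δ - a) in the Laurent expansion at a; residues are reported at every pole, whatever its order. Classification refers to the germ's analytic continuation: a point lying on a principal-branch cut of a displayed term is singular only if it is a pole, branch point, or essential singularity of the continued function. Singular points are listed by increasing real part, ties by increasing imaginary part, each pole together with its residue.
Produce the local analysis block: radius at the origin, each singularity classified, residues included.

Radius of convergence at 0: 3/4.
At -3/4: a pole of order 3; residue 0.

Denominator factor (δ + 3/4)^3: pole of order 3 at -3/4, modulus 3/4.
The radius of convergence is the smallest modulus among the singular points: 3/4.
At the order-3 pole -3/4 set g(δ) = (δ - (-3/4))^3*f(δ) = 37*δ/3 + 3/10.
Order-3 pole: residue = g''(a)/2; g''(-3/4) = 0, so the residue is 0.


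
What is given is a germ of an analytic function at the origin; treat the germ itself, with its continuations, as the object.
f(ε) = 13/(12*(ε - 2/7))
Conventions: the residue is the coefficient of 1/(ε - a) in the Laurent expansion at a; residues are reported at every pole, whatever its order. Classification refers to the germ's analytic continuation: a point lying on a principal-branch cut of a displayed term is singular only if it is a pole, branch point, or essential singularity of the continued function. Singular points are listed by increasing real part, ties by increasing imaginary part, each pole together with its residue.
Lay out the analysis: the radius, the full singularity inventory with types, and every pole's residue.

Denominator factor (ε - 2/7): pole of order 1 at 2/7, modulus 2/7.
The radius of convergence is the smallest modulus among the singular points: 2/7.
At the order-1 pole 2/7 set g(ε) = (ε - (2/7))*f(ε) = 13/12.
Simple pole: residue = g(a) at a = 2/7, which is 13/12.

Radius of convergence at 0: 2/7.
At 2/7: a pole of order 1; residue 13/12.


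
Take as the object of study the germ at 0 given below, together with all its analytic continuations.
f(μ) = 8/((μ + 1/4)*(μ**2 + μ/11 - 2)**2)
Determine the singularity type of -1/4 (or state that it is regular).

The denominator factor μ + 1/4 vanishes at -1/4 and appears to the power 1; the numerator there equals 8, nonzero, and no other factor vanishes.
Hence a pole whose order is the multiplicity, 1.

The point is a pole of order 1.


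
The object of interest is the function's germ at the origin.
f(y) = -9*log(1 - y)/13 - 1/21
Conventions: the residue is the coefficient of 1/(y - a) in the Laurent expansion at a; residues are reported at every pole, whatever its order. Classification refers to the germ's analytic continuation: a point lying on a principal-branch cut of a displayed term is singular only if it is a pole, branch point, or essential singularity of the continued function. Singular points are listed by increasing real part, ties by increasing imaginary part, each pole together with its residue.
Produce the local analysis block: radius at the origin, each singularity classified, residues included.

Branch term (-9/13)*log(1 - y/(1)): its argument vanishes at y = 1, a logarithmic branch point, modulus 1.
The radius of convergence is the smallest modulus among the singular points: 1.

Radius of convergence at 0: 1.
At 1: a logarithmic branch point.


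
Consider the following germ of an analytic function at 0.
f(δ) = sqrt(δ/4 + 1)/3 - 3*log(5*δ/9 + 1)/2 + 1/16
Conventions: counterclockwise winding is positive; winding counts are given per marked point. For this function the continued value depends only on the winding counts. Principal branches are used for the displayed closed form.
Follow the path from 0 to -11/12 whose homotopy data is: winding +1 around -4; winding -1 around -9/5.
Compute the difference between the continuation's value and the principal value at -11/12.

The rational part is single-valued and drops out of the difference; each branch term changes only by its own monodromy.
(1/3)*sqrt(1 - δ/(-4)): winding +1 is odd, the square root flips sign, contributing -2*(1/3)*sqrt(1 - (-11/12)/(-4)) = -2*(1/3)*sqrt(37/48) = -(1/18)*sqrt(111).
(-3/2)*log(1 - δ/(-9/5)): each positive loop around -9/5 adds 2*pi*i to the log, so winding -1 contributes (-3/2)*(-1)*2*pi*i = (3)*pi*i.
Summing the contributions at δ = -11/12 gives (-(1/18)*sqrt(111)) + ((3)*pi)*i.

Continued minus principal equals (-(1/18)*sqrt(111)) + ((3)*pi)*i.


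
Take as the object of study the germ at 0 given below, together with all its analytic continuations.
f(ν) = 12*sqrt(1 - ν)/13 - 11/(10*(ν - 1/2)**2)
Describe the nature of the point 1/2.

The denominator factor ν - 1/2 vanishes at 1/2 and appears to the power 2; the numerator there equals -11/10, nonzero, and no other factor vanishes.
The branch terms are analytic at this point.
Hence a pole whose order is the multiplicity, 2.

The point is a pole of order 2.


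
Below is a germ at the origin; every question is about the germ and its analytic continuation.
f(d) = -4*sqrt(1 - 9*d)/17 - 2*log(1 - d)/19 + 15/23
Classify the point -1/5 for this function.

The point is a regular point.

There is no denominator, hence no pole anywhere.
Branch term sqrt(1 - d/(1/9)): argument at -1/5 is 14/5, nonzero, so -1/5 is not its branch point (a point on a principal cut is still regular for the continued germ).
Branch term log(1 - d/(1)): argument at -1/5 is 6/5, nonzero, so -1/5 is not its branch point (a point on a principal cut is still regular for the continued germ).
So the germ continues analytically to -1/5.


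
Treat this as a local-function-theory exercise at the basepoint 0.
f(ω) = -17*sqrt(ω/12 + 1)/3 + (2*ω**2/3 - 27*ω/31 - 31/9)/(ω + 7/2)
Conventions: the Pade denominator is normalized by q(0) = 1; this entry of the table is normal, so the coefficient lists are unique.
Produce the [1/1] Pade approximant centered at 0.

The Pade approximant has numerator coefficients [-419/63, -13119450541/2089272528]; denominator coefficients [1, 6840857/7488432].

Taylor coefficients needed (expand at 0): a_0 = -419/63, a_1 = -7429/36456, a_2 = 6840857/36747648.
Write the denominator as Q(ω) = 1 + q1*ω. Requiring Q*f - P = O(ω^3) with deg P <= 1 kills the coefficients of ω^2..ω^2 in Q*f:
  ω^2: a_2 + q1*a_1 = 0, i.e. 6840857/36747648 + (-7429/36456)*q1 = 0.
Solving this linear system: q1 = 6840857/7488432.
The numerator is Q*f truncated at degree 1: P0 = a_0 = -419/63; P1 = a_1 + q1*a_0 = -13119450541/2089272528.


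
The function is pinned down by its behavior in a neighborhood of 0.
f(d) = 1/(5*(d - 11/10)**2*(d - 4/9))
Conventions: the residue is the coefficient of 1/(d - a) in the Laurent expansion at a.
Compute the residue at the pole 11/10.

The residue is -1620/3481.

At the order-2 pole 11/10 set g(d) = (d - (11/10))^2*f(d) = 1/(5*(d - 4/9)).
Order-2 pole: residue = g'(a); g'(11/10) = -1620/3481, so the residue is -1620/3481.


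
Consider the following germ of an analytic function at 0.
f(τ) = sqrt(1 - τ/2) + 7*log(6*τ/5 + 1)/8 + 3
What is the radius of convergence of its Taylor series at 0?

The radius of convergence is 5/6.

Branch term (7/8)*log(1 - τ/(-5/6)): its argument vanishes at τ = -5/6, a logarithmic branch point, modulus 5/6.
Branch term (1)*sqrt(1 - τ/(2)): its argument vanishes at τ = 2, a square-root branch point, modulus 2.
The radius of convergence is the smallest modulus among the singular points: 5/6.


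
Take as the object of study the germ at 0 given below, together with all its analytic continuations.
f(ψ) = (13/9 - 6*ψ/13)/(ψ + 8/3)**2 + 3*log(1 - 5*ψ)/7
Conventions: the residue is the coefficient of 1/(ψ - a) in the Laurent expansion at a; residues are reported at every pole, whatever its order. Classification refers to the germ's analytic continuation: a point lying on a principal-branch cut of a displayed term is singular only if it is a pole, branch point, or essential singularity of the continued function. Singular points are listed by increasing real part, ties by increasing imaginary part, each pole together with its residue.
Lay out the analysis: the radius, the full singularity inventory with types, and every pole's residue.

Denominator factor (ψ + 8/3)^2: pole of order 2 at -8/3, modulus 8/3.
Branch term (3/7)*log(1 - ψ/(1/5)): its argument vanishes at ψ = 1/5, a logarithmic branch point, modulus 1/5.
The radius of convergence is the smallest modulus among the singular points: 1/5.
The branch term is analytic at -8/3 and contributes nothing to the residue; only the rational part matters.
At the order-2 pole -8/3 set g(ψ) = (ψ - (-8/3))^2*(rational part) = 13/9 - 6*ψ/13.
Order-2 pole: residue = g'(a); g'(-8/3) = -6/13, so the residue is -6/13.
List the singular points by increasing real part (a conjugate pair: the negative imaginary part first).

Radius of convergence at 0: 1/5.
At -8/3: a pole of order 2; residue -6/13.
At 1/5: a logarithmic branch point.


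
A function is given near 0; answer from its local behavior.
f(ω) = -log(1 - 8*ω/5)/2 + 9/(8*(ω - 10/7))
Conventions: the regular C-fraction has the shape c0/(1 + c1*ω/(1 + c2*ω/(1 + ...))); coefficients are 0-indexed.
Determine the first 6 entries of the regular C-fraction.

The regular C-fraction coefficients are [-63/80, 199/630, -16768/12537, -239673/521380, 3498619/29902060, -44293317568/15048896475].

Taylor coefficients (expand at 0): a_0 = -63/80, a_1 = 199/800, a_2 = 2033/8000, a_3 = 99013/240000, a_4 = 504097/800000, a_5 = 7329767/8000000.
c0 = a_0 = -63/80. Peel one level at a time: if S = 1 + c*ω/S' with S'(0) = 1, then c is the ω-coefficient of S and S' = c*ω/(S - 1).
S_1 = c0/f = 1 + (199/630)*ω + (8384/19845)*ω^2 + ...; c1 = 199/630.
S_2 = c1*ω/(S_1 - 1) = 1 + (-16768/12537)*ω + (-365216/594015)*ω^2 + ...; c2 = -16768/12537.
S_3 = c2*ω/(S_2 - 1) = 1 + (-239673/521380)*ω + (369201/6864400)*ω^2 + ...; c3 = -239673/521380.
S_4 = c3*ω/(S_3 - 1) = 1 + (3498619/29902060)*ω + (16821317168/48846213375)*ω^2 + ...; c4 = 3498619/29902060.
S_5 = c4*ω/(S_4 - 1) = 1 + (-44293317568/15048896475)*ω + ...; c5 = -44293317568/15048896475.


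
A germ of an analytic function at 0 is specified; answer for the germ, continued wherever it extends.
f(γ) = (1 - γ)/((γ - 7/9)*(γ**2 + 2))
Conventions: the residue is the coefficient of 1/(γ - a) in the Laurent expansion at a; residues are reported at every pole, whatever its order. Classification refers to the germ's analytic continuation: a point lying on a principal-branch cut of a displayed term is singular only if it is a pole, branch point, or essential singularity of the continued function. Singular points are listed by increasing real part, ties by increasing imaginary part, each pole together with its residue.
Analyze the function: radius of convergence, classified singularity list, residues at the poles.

Radius of convergence at 0: 7/9.
At -(sqrt(2))*i: a pole of order 1; residue (-9/211) - ((225/844)*sqrt(2))*i.
At (sqrt(2))*i: a pole of order 1; residue (-9/211) + ((225/844)*sqrt(2))*i.
At 7/9: a pole of order 1; residue 18/211.

Denominator factor (γ - 7/9): pole of order 1 at 7/9, modulus 7/9.
Denominator factor (γ**2 + 2): discriminant -8, complex-conjugate roots (sqrt(2))*i and -(sqrt(2))*i; poles of order 1, moduli sqrt(2) and sqrt(2).
The radius of convergence is the smallest modulus among the singular points: 7/9.
The factor γ**2 + 2 splits as (γ - a)(γ - a') with a = -(sqrt(2))*i, a' = (sqrt(2))*i. At the order-1 pole a set g(γ) = (γ - a)*f(γ) = [(1 - γ)/(γ - 7/9)] / (γ - a').
Simple pole: residue = g(a) at a = -(sqrt(2))*i, which is (-9/211) - ((225/844)*sqrt(2))*i.
The factor γ**2 + 2 splits as (γ - a)(γ - a') with a = (sqrt(2))*i, a' = -(sqrt(2))*i. At the order-1 pole a set g(γ) = (γ - a)*f(γ) = [(1 - γ)/(γ - 7/9)] / (γ - a').
Simple pole: residue = g(a) at a = (sqrt(2))*i, which is (-9/211) + ((225/844)*sqrt(2))*i.
At the order-1 pole 7/9 set g(γ) = (γ - (7/9))*f(γ) = (1 - γ)/(γ**2 + 2).
Simple pole: residue = g(a) at a = 7/9, which is 18/211.
List the singular points by increasing real part (a conjugate pair: the negative imaginary part first).


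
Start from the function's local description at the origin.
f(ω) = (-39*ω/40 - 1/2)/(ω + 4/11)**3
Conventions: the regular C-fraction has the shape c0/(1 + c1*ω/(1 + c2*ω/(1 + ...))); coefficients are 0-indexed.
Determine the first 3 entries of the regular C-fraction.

Taylor coefficients (expand at 0): a_0 = -1331/128, a_1 = 83853/1280, a_2 = -3118533/10240.
c0 = a_0 = -1331/128. Peel one level at a time: if S = 1 + c*ω/S' with S'(0) = 1, then c is the ω-coefficient of S and S' = c*ω/(S - 1).
S_1 = c0/f = 1 + (63/10)*ω + (4161/400)*ω^2 + ...; c1 = 63/10.
S_2 = c1*ω/(S_1 - 1) = 1 + (-1387/840)*ω + ...; c2 = -1387/840.

The regular C-fraction coefficients are [-1331/128, 63/10, -1387/840].


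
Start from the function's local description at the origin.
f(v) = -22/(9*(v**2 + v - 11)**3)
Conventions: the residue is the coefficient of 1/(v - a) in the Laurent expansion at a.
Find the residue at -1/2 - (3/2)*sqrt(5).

The residue is (44/91125)*sqrt(5).

The factor v**2 + v - 11 splits as (v - a)(v - a') with a = -1/2 - (3/2)*sqrt(5), a' = -1/2 + (3/2)*sqrt(5). At the order-3 pole a set g(v) = (v - a)^3*f(v) = [-22/9] / (v - a')^3.
Order-3 pole: residue = g''(a)/2; g''(-1/2 - (3/2)*sqrt(5)) = (88/91125)*sqrt(5), so the residue is (44/91125)*sqrt(5).


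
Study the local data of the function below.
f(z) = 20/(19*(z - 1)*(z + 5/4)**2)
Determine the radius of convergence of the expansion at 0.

Denominator factor (z - 1): pole of order 1 at 1, modulus 1.
Denominator factor (z + 5/4)^2: pole of order 2 at -5/4, modulus 5/4.
The radius of convergence is the smallest modulus among the singular points: 1.

The radius of convergence is 1.


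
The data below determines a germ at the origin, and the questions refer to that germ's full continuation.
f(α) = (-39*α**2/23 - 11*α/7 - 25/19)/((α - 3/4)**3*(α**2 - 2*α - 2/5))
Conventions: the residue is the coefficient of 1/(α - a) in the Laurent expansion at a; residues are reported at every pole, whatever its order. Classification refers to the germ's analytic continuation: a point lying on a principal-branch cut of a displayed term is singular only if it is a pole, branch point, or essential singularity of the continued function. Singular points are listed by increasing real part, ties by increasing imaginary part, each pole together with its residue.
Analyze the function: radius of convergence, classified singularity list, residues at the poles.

Denominator factor (α**2 - 2*α - 2/5): discriminant 28/5, real irrational roots 1 + (1/5)*sqrt(35) and 1 - (1/5)*sqrt(35); poles of order 1, moduli 1 + (1/5)*sqrt(35) and -1 + (1/5)*sqrt(35).
Denominator factor (α - 3/4)^3: pole of order 3 at 3/4, modulus 3/4.
The radius of convergence is the smallest modulus among the singular points: -1 + (1/5)*sqrt(35).
The factor α**2 - 2*α - 2/5 splits as (α - a)(α - a') with a = 1 - (1/5)*sqrt(35), a' = 1 + (1/5)*sqrt(35). At the order-1 pole a set g(α) = (α - a)*f(α) = [(-39*α**2/23 - 11*α/7 - 25/19)/(α - 3/4)**3] / (α - a').
Simple pole: residue = g(a) at a = 1 - (1/5)*sqrt(35), which is -4507140320/3747406537 + (2831979520/26231845759)*sqrt(35).
At the order-3 pole 3/4 set g(α) = (α - (3/4))^3*f(α) = (-39*α**2/23 - 11*α/7 - 25/19)/(α**2 - 2*α - 2/5).
Order-3 pole: residue = g''(a)/2; g''(3/4) = 18028561280/3747406537, so the residue is 9014280640/3747406537.
The factor α**2 - 2*α - 2/5 splits as (α - a)(α - a') with a = 1 + (1/5)*sqrt(35), a' = 1 - (1/5)*sqrt(35). At the order-1 pole a set g(α) = (α - a)*f(α) = [(-39*α**2/23 - 11*α/7 - 25/19)/(α - 3/4)**3] / (α - a').
Simple pole: residue = g(a) at a = 1 + (1/5)*sqrt(35), which is -4507140320/3747406537 - (2831979520/26231845759)*sqrt(35).
List the singular points by increasing real part (a conjugate pair: the negative imaginary part first).

Radius of convergence at 0: -1 + (1/5)*sqrt(35).
At 1 - (1/5)*sqrt(35): a pole of order 1; residue -4507140320/3747406537 + (2831979520/26231845759)*sqrt(35).
At 3/4: a pole of order 3; residue 9014280640/3747406537.
At 1 + (1/5)*sqrt(35): a pole of order 1; residue -4507140320/3747406537 - (2831979520/26231845759)*sqrt(35).


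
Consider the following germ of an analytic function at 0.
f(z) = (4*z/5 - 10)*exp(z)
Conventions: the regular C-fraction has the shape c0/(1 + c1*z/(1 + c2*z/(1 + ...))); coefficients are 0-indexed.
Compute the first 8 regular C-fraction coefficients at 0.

The regular C-fraction coefficients are [-10, -23/25, 533/1150, -11225/73554, 223859/1435902, -798967/8740234, 13773973/145897670, -210359329/3218937610].

Taylor coefficients (expand at 0): a_0 = -10, a_1 = -46/5, a_2 = -21/5, a_3 = -19/15, a_4 = -17/60, a_5 = -1/20, a_6 = -13/1800, a_7 = -11/12600.
c0 = a_0 = -10. Peel one level at a time: if S = 1 + c*z/S' with S'(0) = 1, then c is the z-coefficient of S and S' = c*z/(S - 1).
S_1 = c0/f = 1 + (-23/25)*z + (533/1250)*z^2 + ...; c1 = -23/25.
S_2 = c1*z/(S_1 - 1) = 1 + (533/1150)*z + (449/6348)*z^2 + ...; c2 = 533/1150.
S_3 = c2*z/(S_2 - 1) = 1 + (-11225/73554)*z + (243325/10227204)*z^2 + ...; c3 = -11225/73554.
S_4 = c3*z/(S_3 - 1) = 1 + (223859/1435902)*z + (34477/2419212)*z^2 + ...; c4 = 223859/1435902.
S_5 = c4*z/(S_4 - 1) = 1 + (-798967/8740234)*z + (16350841/1894625780)*z^2 + ...; c5 = -798967/8740234.
S_6 = c5*z/(S_5 - 1) = 1 + (13773973/145897670)*z + (9704237/1572900700)*z^2 + ...; c6 = 13773973/145897670.
S_7 = c6*z/(S_6 - 1) = 1 + (-210359329/3218937610)*z + ...; c7 = -210359329/3218937610.


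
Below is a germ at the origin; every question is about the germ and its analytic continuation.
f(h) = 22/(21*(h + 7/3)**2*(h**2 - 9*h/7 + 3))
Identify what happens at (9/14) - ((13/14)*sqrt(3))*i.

The point is a pole of order 1.

The denominator factor h**2 - 9*h/7 + 3 vanishes at (9/14) - ((13/14)*sqrt(3))*i and appears to the power 1; the numerator there equals 22/21, nonzero, and no other factor vanishes.
Hence a pole whose order is the multiplicity, 1.


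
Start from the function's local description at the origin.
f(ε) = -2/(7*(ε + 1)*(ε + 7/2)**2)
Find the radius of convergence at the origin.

The radius of convergence is 1.

Denominator factor (ε + 1): pole of order 1 at -1, modulus 1.
Denominator factor (ε + 7/2)^2: pole of order 2 at -7/2, modulus 7/2.
The radius of convergence is the smallest modulus among the singular points: 1.


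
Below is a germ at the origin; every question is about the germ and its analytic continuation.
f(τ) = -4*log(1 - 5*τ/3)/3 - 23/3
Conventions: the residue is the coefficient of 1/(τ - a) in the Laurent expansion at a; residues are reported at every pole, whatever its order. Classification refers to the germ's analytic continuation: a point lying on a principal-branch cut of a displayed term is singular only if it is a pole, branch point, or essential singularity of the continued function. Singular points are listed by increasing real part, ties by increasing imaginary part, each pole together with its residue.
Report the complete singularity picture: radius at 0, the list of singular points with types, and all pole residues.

Branch term (-4/3)*log(1 - τ/(3/5)): its argument vanishes at τ = 3/5, a logarithmic branch point, modulus 3/5.
The radius of convergence is the smallest modulus among the singular points: 3/5.

Radius of convergence at 0: 3/5.
At 3/5: a logarithmic branch point.


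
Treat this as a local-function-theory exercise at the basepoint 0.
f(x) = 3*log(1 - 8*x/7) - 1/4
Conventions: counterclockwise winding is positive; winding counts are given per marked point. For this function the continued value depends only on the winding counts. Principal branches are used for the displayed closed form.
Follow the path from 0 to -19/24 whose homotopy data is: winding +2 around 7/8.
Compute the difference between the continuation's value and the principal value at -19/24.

Continued minus principal equals (12)*pi*i.

The rational part is single-valued and drops out of the difference; each branch term changes only by its own monodromy.
(3)*log(1 - x/(7/8)): each positive loop around 7/8 adds 2*pi*i to the log, so winding +2 contributes (3)*(2)*2*pi*i = (12)*pi*i.
Summing the contributions at x = -19/24 gives (12)*pi*i.


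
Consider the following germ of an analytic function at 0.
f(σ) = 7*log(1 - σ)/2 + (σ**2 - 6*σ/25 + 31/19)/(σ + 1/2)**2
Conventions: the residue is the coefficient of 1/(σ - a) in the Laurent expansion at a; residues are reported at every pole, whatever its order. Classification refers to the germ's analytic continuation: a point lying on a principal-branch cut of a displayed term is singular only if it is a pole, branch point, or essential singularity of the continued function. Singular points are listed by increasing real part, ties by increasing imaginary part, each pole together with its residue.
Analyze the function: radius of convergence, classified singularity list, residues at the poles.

Radius of convergence at 0: 1/2.
At -1/2: a pole of order 2; residue -31/25.
At 1: a logarithmic branch point.

Denominator factor (σ + 1/2)^2: pole of order 2 at -1/2, modulus 1/2.
Branch term (7/2)*log(1 - σ/(1)): its argument vanishes at σ = 1, a logarithmic branch point, modulus 1.
The radius of convergence is the smallest modulus among the singular points: 1/2.
The branch term is analytic at -1/2 and contributes nothing to the residue; only the rational part matters.
At the order-2 pole -1/2 set g(σ) = (σ - (-1/2))^2*(rational part) = σ**2 - 6*σ/25 + 31/19.
Order-2 pole: residue = g'(a); g'(-1/2) = -31/25, so the residue is -31/25.
List the singular points by increasing real part (a conjugate pair: the negative imaginary part first).


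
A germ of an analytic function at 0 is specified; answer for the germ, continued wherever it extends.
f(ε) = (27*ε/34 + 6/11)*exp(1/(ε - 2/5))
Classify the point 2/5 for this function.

The exponent 1/(ε - (2/5)) has a pole at 2/5, so exp(1/(ε - (2/5))) takes every nonzero value near it: an essential singularity (not a pole of any order).

The point is an essential singularity.


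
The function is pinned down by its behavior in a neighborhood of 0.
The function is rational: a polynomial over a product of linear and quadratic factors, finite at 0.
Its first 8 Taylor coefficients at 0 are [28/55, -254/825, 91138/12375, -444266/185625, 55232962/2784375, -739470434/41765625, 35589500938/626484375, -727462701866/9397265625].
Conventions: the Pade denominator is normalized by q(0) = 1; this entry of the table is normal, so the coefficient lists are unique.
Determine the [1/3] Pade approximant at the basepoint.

The Pade approximant has numerator coefficients [28/55, 699597186/107830475]; denominator coefficients [1, 863652313/64698285, -137881322/21566095, -4146630236/21566095].

Taylor coefficients needed (read off): a_0 = 28/55, a_1 = -254/825, a_2 = 91138/12375, a_3 = -444266/185625, a_4 = 55232962/2784375.
Write the denominator as Q(ψ) = 1 + q1*ψ + q2*ψ^2 + q3*ψ^3. Requiring Q*f - P = O(ψ^5) with deg P <= 1 kills the coefficients of ψ^2..ψ^4 in Q*f:
  ψ^2: a_2 + q1*a_1 + q2*a_0 = 0, i.e. 91138/12375 + (-254/825)*q1 + (28/55)*q2 = 0.
  ψ^3: a_3 + q1*a_2 + q2*a_1 + q3*a_0 = 0, i.e. -444266/185625 + (91138/12375)*q1 + (-254/825)*q2 + (28/55)*q3 = 0.
  ψ^4: a_4 + q1*a_3 + q2*a_2 + q3*a_1 = 0, i.e. 55232962/2784375 + (-444266/185625)*q1 + (91138/12375)*q2 + (-254/825)*q3 = 0.
Solving this linear system: q1 = 863652313/64698285, q2 = -137881322/21566095, q3 = -4146630236/21566095.
The numerator is Q*f truncated at degree 1: P0 = a_0 = 28/55; P1 = a_1 + q1*a_0 = 699597186/107830475.


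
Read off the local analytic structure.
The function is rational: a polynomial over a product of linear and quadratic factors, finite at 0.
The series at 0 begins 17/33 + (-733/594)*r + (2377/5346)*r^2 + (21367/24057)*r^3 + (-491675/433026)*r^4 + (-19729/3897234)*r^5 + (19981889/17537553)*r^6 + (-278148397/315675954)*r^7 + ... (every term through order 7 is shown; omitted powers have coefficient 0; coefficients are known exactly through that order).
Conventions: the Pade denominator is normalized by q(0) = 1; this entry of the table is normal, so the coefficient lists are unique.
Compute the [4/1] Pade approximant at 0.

Taylor coefficients needed (read off): a_0 = 17/33, a_1 = -733/594, a_2 = 2377/5346, a_3 = 21367/24057, a_4 = -491675/433026, a_5 = -19729/3897234.
Write the denominator as Q(r) = 1 + q1*r. Requiring Q*f - P = O(r^6) with deg P <= 4 kills the coefficients of r^5..r^5 in Q*f:
  r^5: a_5 + q1*a_4 = 0, i.e. -19729/3897234 + (-491675/433026)*q1 = 0.
Solving this linear system: q1 = -19729/4425075.
The numerator is Q*f truncated at degree 4: P0 = a_0 = 17/33; P1 = a_1 + q1*a_0 = -40118729/32450550; P2 = a_2 + q1*a_1 = 2434512/5408425; P3 = a_3 + q1*a_2 = 9585891/10816850; P4 = a_4 + q1*a_3 = -12324717/10816850.

The Pade approximant has numerator coefficients [17/33, -40118729/32450550, 2434512/5408425, 9585891/10816850, -12324717/10816850]; denominator coefficients [1, -19729/4425075].


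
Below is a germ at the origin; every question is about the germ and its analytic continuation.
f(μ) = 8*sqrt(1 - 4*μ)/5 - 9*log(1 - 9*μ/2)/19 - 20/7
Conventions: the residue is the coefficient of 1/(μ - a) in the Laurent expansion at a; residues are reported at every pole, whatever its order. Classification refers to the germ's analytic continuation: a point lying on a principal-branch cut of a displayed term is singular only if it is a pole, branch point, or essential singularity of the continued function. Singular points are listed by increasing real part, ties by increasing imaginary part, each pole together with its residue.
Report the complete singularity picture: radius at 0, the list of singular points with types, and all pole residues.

Radius of convergence at 0: 2/9.
At 2/9: a logarithmic branch point.
At 1/4: an algebraic (square-root) branch point.

Branch term (-9/19)*log(1 - μ/(2/9)): its argument vanishes at μ = 2/9, a logarithmic branch point, modulus 2/9.
Branch term (8/5)*sqrt(1 - μ/(1/4)): its argument vanishes at μ = 1/4, a square-root branch point, modulus 1/4.
The radius of convergence is the smallest modulus among the singular points: 2/9.
List the singular points by increasing real part (a conjugate pair: the negative imaginary part first).


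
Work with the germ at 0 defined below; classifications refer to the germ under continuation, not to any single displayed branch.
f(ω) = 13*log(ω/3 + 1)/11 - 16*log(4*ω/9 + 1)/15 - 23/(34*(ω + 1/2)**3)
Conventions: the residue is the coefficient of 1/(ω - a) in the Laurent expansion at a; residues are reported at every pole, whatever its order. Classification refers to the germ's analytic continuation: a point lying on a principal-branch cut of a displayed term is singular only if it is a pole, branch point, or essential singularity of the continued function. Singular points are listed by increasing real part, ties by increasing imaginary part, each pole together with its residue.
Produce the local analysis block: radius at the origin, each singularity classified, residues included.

Radius of convergence at 0: 1/2.
At -3: a logarithmic branch point.
At -9/4: a logarithmic branch point.
At -1/2: a pole of order 3; residue 0.

Denominator factor (ω + 1/2)^3: pole of order 3 at -1/2, modulus 1/2.
Branch term (-16/15)*log(1 - ω/(-9/4)): its argument vanishes at ω = -9/4, a logarithmic branch point, modulus 9/4.
Branch term (13/11)*log(1 - ω/(-3)): its argument vanishes at ω = -3, a logarithmic branch point, modulus 3.
The radius of convergence is the smallest modulus among the singular points: 1/2.
The branch terms are analytic at -1/2 and contribute nothing to the residue; only the rational part matters.
At the order-3 pole -1/2 set g(ω) = (ω - (-1/2))^3*(rational part) = -23/34.
Order-3 pole: residue = g''(a)/2; g''(-1/2) = 0, so the residue is 0.
List the singular points by increasing real part (a conjugate pair: the negative imaginary part first).


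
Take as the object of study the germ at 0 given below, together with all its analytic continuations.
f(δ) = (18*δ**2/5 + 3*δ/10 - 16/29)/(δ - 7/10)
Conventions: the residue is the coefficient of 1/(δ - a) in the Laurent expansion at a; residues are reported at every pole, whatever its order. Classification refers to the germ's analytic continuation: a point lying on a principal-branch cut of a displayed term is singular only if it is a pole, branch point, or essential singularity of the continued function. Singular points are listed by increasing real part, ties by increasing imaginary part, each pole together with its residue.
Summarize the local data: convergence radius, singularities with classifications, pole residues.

Radius of convergence at 0: 7/10.
At 7/10: a pole of order 1; residue 20623/14500.

Denominator factor (δ - 7/10): pole of order 1 at 7/10, modulus 7/10.
The radius of convergence is the smallest modulus among the singular points: 7/10.
At the order-1 pole 7/10 set g(δ) = (δ - (7/10))*f(δ) = 18*δ**2/5 + 3*δ/10 - 16/29.
Simple pole: residue = g(a) at a = 7/10, which is 20623/14500.


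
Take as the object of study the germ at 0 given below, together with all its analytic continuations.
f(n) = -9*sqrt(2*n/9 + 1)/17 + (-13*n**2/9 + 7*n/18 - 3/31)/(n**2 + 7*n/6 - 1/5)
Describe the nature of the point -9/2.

The term (-9/17)*sqrt(1 - n/(-9/2)) has argument 1 - -9/2/(-9/2) = 0 at -9/2: a square-root (algebraic, two-sheeted) branch point; the remaining terms are analytic or single-valued there.

The point is an algebraic (square-root) branch point.


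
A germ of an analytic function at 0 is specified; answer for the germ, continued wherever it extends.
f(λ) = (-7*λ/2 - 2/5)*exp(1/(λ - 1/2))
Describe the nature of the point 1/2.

The exponent 1/(λ - (1/2)) has a pole at 1/2, so exp(1/(λ - (1/2))) takes every nonzero value near it: an essential singularity (not a pole of any order).

The point is an essential singularity.


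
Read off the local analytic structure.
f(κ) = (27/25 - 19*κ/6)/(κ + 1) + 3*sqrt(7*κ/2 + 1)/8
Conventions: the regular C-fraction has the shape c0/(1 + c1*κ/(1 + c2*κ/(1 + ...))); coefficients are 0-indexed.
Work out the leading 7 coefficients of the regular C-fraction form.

The regular C-fraction coefficients are [291/200, 8617/3492, -12421325/8597304, 69338025/699001192, 1343898703/1002223480, 602824647/440428216, 43660420583/264911957400].

Taylor coefficients (expand at 0): a_0 = 291/200, a_1 = -8617/2400, a_2 = 70511/19200, a_3 = -248969/76800, a_4 = 2517179/1228800, a_5 = 5597809/4915200, a_6 = -388905797/39321600.
c0 = a_0 = 291/200. Peel one level at a time: if S = 1 + c*κ/S' with S'(0) = 1, then c is the κ-coefficient of S and S' = c*κ/(S - 1).
S_1 = c0/f = 1 + (8617/3492)*κ + (86949275/24388128)*κ^2 + ...; c1 = 8617/3492.
S_2 = c1*κ/(S_1 - 1) = 1 + (-12421325/8597304)*κ + (13899375/96983104)*κ^2 + ...; c2 = -12421325/8597304.
S_3 = c2*κ/(S_2 - 1) = 1 + (69338025/699001192)*κ + (-42887945205/322433180224)*κ^2 + ...; c3 = 69338025/699001192.
S_4 = c3*κ/(S_3 - 1) = 1 + (1343898703/1002223480)*κ + (-73184181/39874880)*κ^2 + ...; c4 = 1343898703/1002223480.
S_5 = c4*κ/(S_4 - 1) = 1 + (602824647/440428216)*κ + (-8778960318869/38917135489600)*κ^2 + ...; c5 = 602824647/440428216.
S_6 = c5*κ/(S_5 - 1) = 1 + (43660420583/264911957400)*κ + ...; c6 = 43660420583/264911957400.


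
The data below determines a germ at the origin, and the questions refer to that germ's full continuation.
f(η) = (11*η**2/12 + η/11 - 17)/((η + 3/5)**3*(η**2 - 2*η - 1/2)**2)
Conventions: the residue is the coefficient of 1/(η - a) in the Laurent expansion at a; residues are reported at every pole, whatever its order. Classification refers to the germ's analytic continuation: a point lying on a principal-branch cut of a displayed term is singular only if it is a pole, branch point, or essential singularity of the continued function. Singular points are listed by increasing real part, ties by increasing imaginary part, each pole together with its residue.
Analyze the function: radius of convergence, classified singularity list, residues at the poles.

Denominator factor (η + 3/5)^3: pole of order 3 at -3/5, modulus 3/5.
Denominator factor (η**2 - 2*η - 1/2)^2: discriminant 6, real irrational roots 1 + (1/2)*sqrt(6) and 1 - (1/2)*sqrt(6); poles of order 2, moduli 1 + (1/2)*sqrt(6) and -1 + (1/2)*sqrt(6).
The radius of convergence is the smallest modulus among the singular points: -1 + (1/2)*sqrt(6).
At the order-3 pole -3/5 set g(η) = (η - (-3/5))^3*f(η) = (11*η**2/12 + η/11 - 17)/(η**2 - 2*η - 1/2)**2.
Order-3 pole: residue = g''(a)/2; g''(-3/5) = -199706803750/260385873, so the residue is -99853401875/260385873.
The factor η**2 - 2*η - 1/2 splits as (η - a)(η - a') with a = 1 - (1/2)*sqrt(6), a' = 1 + (1/2)*sqrt(6). At the order-2 pole a set g(η) = (η - a)^2*f(η) = [(11*η**2/12 + η/11 - 17)/(η + 3/5)**3] / (η - a')^2.
Order-2 pole: residue = g'(a); g'(1 - (1/2)*sqrt(6)) = 99853401875/520771746 + (366499946875/4686945714)*sqrt(6), so the residue is 99853401875/520771746 + (366499946875/4686945714)*sqrt(6).
The factor η**2 - 2*η - 1/2 splits as (η - a)(η - a') with a = 1 + (1/2)*sqrt(6), a' = 1 - (1/2)*sqrt(6). At the order-2 pole a set g(η) = (η - a)^2*f(η) = [(11*η**2/12 + η/11 - 17)/(η + 3/5)**3] / (η - a')^2.
Order-2 pole: residue = g'(a); g'(1 + (1/2)*sqrt(6)) = 99853401875/520771746 - (366499946875/4686945714)*sqrt(6), so the residue is 99853401875/520771746 - (366499946875/4686945714)*sqrt(6).
List the singular points by increasing real part (a conjugate pair: the negative imaginary part first).

Radius of convergence at 0: -1 + (1/2)*sqrt(6).
At -3/5: a pole of order 3; residue -99853401875/260385873.
At 1 - (1/2)*sqrt(6): a pole of order 2; residue 99853401875/520771746 + (366499946875/4686945714)*sqrt(6).
At 1 + (1/2)*sqrt(6): a pole of order 2; residue 99853401875/520771746 - (366499946875/4686945714)*sqrt(6).
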